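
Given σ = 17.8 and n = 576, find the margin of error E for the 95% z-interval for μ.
Margin of error = 1.45

Margin of error = z* · σ/√n
= 1.960 · 17.8/√576
= 1.960 · 17.8/24.0000
= 1.45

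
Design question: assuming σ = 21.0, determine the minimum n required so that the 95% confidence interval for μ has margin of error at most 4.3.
n ≥ 92

For margin E ≤ 4.3:
n ≥ (z* · σ / E)²
n ≥ (1.960 · 21.0 / 4.3)²
n ≥ 91.62

Minimum n = 92 (rounding up)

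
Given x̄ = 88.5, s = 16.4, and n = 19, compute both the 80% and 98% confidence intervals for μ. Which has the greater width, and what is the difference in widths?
98% CI is wider by 9.19

df = 18
80% CI: t* = 1.330, (83.50, 93.50), width = 2 · t* · s/√n = 10.01
98% CI: t* = 2.552, (78.90, 98.10), width = 2 · t* · s/√n = 19.20

The 98% CI is wider by 19.20 - 10.01 = 9.19.
Higher confidence requires a wider interval.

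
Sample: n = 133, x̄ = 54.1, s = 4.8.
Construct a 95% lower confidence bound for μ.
μ ≥ 53.41

Lower bound (one-sided):
t* = 1.656 (one-sided for 95%)
Lower bound = x̄ - t* · s/√n = 54.1 - 1.656 · 4.8/√133 = 53.41

We are 95% confident that μ ≥ 53.41.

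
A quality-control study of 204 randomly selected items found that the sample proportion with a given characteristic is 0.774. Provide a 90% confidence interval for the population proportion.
(0.726, 0.822)

Proportion CI:
SE = √(p̂(1-p̂)/n) = √(0.774 · 0.226 / 204) = 0.02928

z* = 1.645
Margin = z* · SE = 1.645 · 0.02928 = 0.0482

CI: 0.774 ± 0.0482 = (0.726, 0.822)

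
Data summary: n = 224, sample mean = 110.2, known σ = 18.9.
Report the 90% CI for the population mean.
(108.12, 112.28)

z-interval (σ known):
z* = 1.645 for 90% confidence

Margin of error = z* · σ/√n = 1.645 · 18.9/√224 = 2.08

CI: (110.2 - 2.08, 110.2 + 2.08) = (108.12, 112.28)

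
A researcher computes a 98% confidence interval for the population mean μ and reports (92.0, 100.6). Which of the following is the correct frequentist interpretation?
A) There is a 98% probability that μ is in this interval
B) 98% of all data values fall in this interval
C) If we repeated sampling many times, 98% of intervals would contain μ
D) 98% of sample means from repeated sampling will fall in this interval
C

A) Wrong — μ is fixed; the randomness lives in the interval, not in μ.
B) Wrong — a CI is about the parameter μ, not individual data values.
C) Correct — this is the frequentist long-run coverage interpretation.
D) Wrong — coverage applies to intervals containing μ, not to future x̄ values.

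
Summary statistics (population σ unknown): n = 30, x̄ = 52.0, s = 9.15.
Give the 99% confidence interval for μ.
(47.40, 56.60)

t-interval (σ unknown):
df = n - 1 = 29
t* = 2.756 for 99% confidence

Margin of error = t* · s/√n = 2.756 · 9.15/√30 = 4.60

CI: (47.40, 56.60)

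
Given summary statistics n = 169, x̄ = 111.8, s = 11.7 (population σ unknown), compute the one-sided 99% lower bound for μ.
μ ≥ 109.69

Lower bound (one-sided):
t* = 2.349 (one-sided for 99%)
Lower bound = x̄ - t* · s/√n = 111.8 - 2.349 · 11.7/√169 = 109.69

We are 99% confident that μ ≥ 109.69.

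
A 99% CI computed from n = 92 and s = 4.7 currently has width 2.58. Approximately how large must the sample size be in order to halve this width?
n ≈ 368

CI width ∝ 1/√n
To reduce width by factor 2, need √n to grow by 2 → need 2² = 4 times as many samples.

Current: n = 92, width = 2.58
New: n = 368, width ≈ 1.27

Width reduced by factor of 2.58/1.27 = 2.03.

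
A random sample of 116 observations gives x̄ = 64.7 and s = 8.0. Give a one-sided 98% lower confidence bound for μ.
μ ≥ 63.16

Lower bound (one-sided):
t* = 2.077 (one-sided for 98%)
Lower bound = x̄ - t* · s/√n = 64.7 - 2.077 · 8.0/√116 = 63.16

We are 98% confident that μ ≥ 63.16.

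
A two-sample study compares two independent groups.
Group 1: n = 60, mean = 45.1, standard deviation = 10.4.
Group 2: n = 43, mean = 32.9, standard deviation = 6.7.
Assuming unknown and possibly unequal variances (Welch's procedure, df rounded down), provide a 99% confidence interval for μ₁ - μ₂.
(7.77, 16.63)

Difference: x̄₁ - x̄₂ = 12.20
SE = √(s₁²/n₁ + s₂²/n₂) = √(10.4²/60 + 6.7²/43) = 1.6872
df = 100.01 → 100 (Welch–Satterthwaite, rounded down)
t* = 2.626

CI: 12.20 ± 2.626 · 1.6872 = 12.20 ± 4.43 = (7.77, 16.63)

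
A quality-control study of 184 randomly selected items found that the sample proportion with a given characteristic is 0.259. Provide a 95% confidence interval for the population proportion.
(0.196, 0.322)

Proportion CI:
SE = √(p̂(1-p̂)/n) = √(0.259 · 0.741 / 184) = 0.03230

z* = 1.960
Margin = z* · SE = 1.960 · 0.03230 = 0.0633

CI: 0.259 ± 0.0633 = (0.196, 0.322)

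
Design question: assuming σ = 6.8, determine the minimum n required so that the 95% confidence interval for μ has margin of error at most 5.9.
n ≥ 6

For margin E ≤ 5.9:
n ≥ (z* · σ / E)²
n ≥ (1.960 · 6.8 / 5.9)²
n ≥ 5.10

Minimum n = 6 (rounding up)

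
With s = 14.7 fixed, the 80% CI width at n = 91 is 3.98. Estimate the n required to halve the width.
n ≈ 364

CI width ∝ 1/√n
To reduce width by factor 2, need √n to grow by 2 → need 2² = 4 times as many samples.

Current: n = 91, width = 3.98
New: n = 364, width ≈ 1.98

Width reduced by factor of 3.98/1.98 = 2.01.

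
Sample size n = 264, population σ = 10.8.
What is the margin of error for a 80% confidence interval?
Margin of error = 0.85

Margin of error = z* · σ/√n
= 1.282 · 10.8/√264
= 1.282 · 10.8/16.2481
= 0.85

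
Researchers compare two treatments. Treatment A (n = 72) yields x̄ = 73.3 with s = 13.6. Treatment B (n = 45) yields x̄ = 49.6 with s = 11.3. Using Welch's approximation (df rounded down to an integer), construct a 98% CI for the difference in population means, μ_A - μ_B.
(18.21, 29.19)

Difference: x̄₁ - x̄₂ = 23.70
SE = √(s₁²/n₁ + s₂²/n₂) = √(13.6²/72 + 11.3²/45) = 2.3252
df = 105.93 → 105 (Welch–Satterthwaite, rounded down)
t* = 2.362

CI: 23.70 ± 2.362 · 2.3252 = 23.70 ± 5.49 = (18.21, 29.19)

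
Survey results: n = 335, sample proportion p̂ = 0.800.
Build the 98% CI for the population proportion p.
(0.749, 0.851)

Proportion CI:
SE = √(p̂(1-p̂)/n) = √(0.800 · 0.200 / 335) = 0.02185

z* = 2.326
Margin = z* · SE = 2.326 · 0.02185 = 0.0508

CI: 0.800 ± 0.0508 = (0.749, 0.851)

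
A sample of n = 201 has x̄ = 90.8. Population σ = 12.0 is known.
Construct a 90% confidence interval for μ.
(89.41, 92.19)

z-interval (σ known):
z* = 1.645 for 90% confidence

Margin of error = z* · σ/√n = 1.645 · 12.0/√201 = 1.39

CI: (90.8 - 1.39, 90.8 + 1.39) = (89.41, 92.19)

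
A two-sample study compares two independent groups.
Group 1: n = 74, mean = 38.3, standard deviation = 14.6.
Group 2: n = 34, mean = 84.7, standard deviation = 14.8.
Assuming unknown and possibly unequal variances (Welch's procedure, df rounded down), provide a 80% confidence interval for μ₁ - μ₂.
(-50.35, -42.45)

Difference: x̄₁ - x̄₂ = -46.40
SE = √(s₁²/n₁ + s₂²/n₂) = √(14.6²/74 + 14.8²/34) = 3.0533
df = 63.38 → 63 (Welch–Satterthwaite, rounded down)
t* = 1.295

CI: -46.40 ± 1.295 · 3.0533 = -46.40 ± 3.95 = (-50.35, -42.45)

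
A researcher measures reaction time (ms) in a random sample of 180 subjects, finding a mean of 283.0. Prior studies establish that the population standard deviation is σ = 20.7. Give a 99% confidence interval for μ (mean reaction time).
(279.03, 286.97)

z-interval (σ known):
z* = 2.576 for 99% confidence

Margin of error = z* · σ/√n = 2.576 · 20.7/√180 = 3.97

CI: (283.0 - 3.97, 283.0 + 3.97) = (279.03, 286.97)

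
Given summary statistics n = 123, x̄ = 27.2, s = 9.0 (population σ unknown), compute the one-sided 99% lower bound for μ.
μ ≥ 25.29

Lower bound (one-sided):
t* = 2.357 (one-sided for 99%)
Lower bound = x̄ - t* · s/√n = 27.2 - 2.357 · 9.0/√123 = 25.29

We are 99% confident that μ ≥ 25.29.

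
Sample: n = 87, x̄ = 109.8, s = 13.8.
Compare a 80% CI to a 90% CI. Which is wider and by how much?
90% CI is wider by 1.10

df = 86
80% CI: t* = 1.291, (107.89, 111.71), width = 2 · t* · s/√n = 3.82
90% CI: t* = 1.663, (107.34, 112.26), width = 2 · t* · s/√n = 4.92

The 90% CI is wider by 4.92 - 3.82 = 1.10.
Higher confidence requires a wider interval.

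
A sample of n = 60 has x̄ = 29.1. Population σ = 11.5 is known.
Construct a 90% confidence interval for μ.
(26.66, 31.54)

z-interval (σ known):
z* = 1.645 for 90% confidence

Margin of error = z* · σ/√n = 1.645 · 11.5/√60 = 2.44

CI: (29.1 - 2.44, 29.1 + 2.44) = (26.66, 31.54)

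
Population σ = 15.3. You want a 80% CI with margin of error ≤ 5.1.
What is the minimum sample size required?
n ≥ 15

For margin E ≤ 5.1:
n ≥ (z* · σ / E)²
n ≥ (1.282 · 15.3 / 5.1)²
n ≥ 14.79

Minimum n = 15 (rounding up)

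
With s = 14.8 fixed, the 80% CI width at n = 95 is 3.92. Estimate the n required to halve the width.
n ≈ 380

CI width ∝ 1/√n
To reduce width by factor 2, need √n to grow by 2 → need 2² = 4 times as many samples.

Current: n = 95, width = 3.92
New: n = 380, width ≈ 1.95

Width reduced by factor of 3.92/1.95 = 2.01.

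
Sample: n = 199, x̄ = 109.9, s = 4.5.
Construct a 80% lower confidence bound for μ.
μ ≥ 109.63

Lower bound (one-sided):
t* = 0.843 (one-sided for 80%)
Lower bound = x̄ - t* · s/√n = 109.9 - 0.843 · 4.5/√199 = 109.63

We are 80% confident that μ ≥ 109.63.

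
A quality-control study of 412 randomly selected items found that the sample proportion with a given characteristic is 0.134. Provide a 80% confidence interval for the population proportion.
(0.112, 0.156)

Proportion CI:
SE = √(p̂(1-p̂)/n) = √(0.134 · 0.866 / 412) = 0.01678

z* = 1.282
Margin = z* · SE = 1.282 · 0.01678 = 0.0215

CI: 0.134 ± 0.0215 = (0.112, 0.156)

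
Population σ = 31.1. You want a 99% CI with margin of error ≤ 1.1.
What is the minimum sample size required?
n ≥ 5305

For margin E ≤ 1.1:
n ≥ (z* · σ / E)²
n ≥ (2.576 · 31.1 / 1.1)²
n ≥ 5304.29

Minimum n = 5305 (rounding up)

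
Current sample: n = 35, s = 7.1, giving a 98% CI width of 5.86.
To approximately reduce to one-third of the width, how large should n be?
n ≈ 315

CI width ∝ 1/√n
To reduce width by factor 3, need √n to grow by 3 → need 3² = 9 times as many samples.

Current: n = 35, width = 5.86
New: n = 315, width ≈ 1.87

Width reduced by factor of 5.86/1.87 = 3.13.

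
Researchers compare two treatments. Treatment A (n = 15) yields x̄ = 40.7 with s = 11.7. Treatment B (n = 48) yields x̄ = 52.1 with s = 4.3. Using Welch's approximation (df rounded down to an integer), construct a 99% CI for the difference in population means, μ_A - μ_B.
(-20.49, -2.31)

Difference: x̄₁ - x̄₂ = -11.40
SE = √(s₁²/n₁ + s₂²/n₂) = √(11.7²/15 + 4.3²/48) = 3.0840
df = 15.20 → 15 (Welch–Satterthwaite, rounded down)
t* = 2.947

CI: -11.40 ± 2.947 · 3.0840 = -11.40 ± 9.09 = (-20.49, -2.31)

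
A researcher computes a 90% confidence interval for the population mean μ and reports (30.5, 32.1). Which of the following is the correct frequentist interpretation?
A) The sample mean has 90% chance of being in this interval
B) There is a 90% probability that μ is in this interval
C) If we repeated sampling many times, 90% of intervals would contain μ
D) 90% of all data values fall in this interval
C

A) Wrong — x̄ is observed and sits in the interval by construction.
B) Wrong — μ is fixed; the randomness lives in the interval, not in μ.
C) Correct — this is the frequentist long-run coverage interpretation.
D) Wrong — a CI is about the parameter μ, not individual data values.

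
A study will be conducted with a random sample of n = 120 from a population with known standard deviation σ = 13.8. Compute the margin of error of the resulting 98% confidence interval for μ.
Margin of error = 2.93

Margin of error = z* · σ/√n
= 2.326 · 13.8/√120
= 2.326 · 13.8/10.9545
= 2.93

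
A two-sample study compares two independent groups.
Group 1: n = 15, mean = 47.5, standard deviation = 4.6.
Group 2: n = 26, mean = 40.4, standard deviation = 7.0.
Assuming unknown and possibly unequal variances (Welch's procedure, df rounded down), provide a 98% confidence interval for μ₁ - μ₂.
(2.69, 11.51)

Difference: x̄₁ - x̄₂ = 7.10
SE = √(s₁²/n₁ + s₂²/n₂) = √(4.6²/15 + 7.0²/26) = 1.8153
df = 38.21 → 38 (Welch–Satterthwaite, rounded down)
t* = 2.429

CI: 7.10 ± 2.429 · 1.8153 = 7.10 ± 4.41 = (2.69, 11.51)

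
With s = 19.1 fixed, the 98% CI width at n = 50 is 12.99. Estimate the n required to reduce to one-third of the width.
n ≈ 450

CI width ∝ 1/√n
To reduce width by factor 3, need √n to grow by 3 → need 3² = 9 times as many samples.

Current: n = 50, width = 12.99
New: n = 450, width ≈ 4.20

Width reduced by factor of 12.99/4.20 = 3.09.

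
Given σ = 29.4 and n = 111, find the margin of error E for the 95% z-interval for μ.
Margin of error = 5.47

Margin of error = z* · σ/√n
= 1.960 · 29.4/√111
= 1.960 · 29.4/10.5357
= 5.47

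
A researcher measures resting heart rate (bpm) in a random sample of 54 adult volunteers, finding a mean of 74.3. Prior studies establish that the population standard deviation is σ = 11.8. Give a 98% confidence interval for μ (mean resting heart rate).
(70.56, 78.04)

z-interval (σ known):
z* = 2.326 for 98% confidence

Margin of error = z* · σ/√n = 2.326 · 11.8/√54 = 3.74

CI: (74.3 - 3.74, 74.3 + 3.74) = (70.56, 78.04)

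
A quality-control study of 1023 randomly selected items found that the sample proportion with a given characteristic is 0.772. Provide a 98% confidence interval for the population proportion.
(0.741, 0.803)

Proportion CI:
SE = √(p̂(1-p̂)/n) = √(0.772 · 0.228 / 1023) = 0.01312

z* = 2.326
Margin = z* · SE = 2.326 · 0.01312 = 0.0305

CI: 0.772 ± 0.0305 = (0.741, 0.803)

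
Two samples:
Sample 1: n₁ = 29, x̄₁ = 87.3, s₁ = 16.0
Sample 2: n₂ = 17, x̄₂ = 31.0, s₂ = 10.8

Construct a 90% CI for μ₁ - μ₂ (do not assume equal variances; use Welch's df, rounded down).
(49.64, 62.96)

Difference: x̄₁ - x̄₂ = 56.30
SE = √(s₁²/n₁ + s₂²/n₂) = √(16.0²/29 + 10.8²/17) = 3.9609
df = 42.99 → 42 (Welch–Satterthwaite, rounded down)
t* = 1.682

CI: 56.30 ± 1.682 · 3.9609 = 56.30 ± 6.66 = (49.64, 62.96)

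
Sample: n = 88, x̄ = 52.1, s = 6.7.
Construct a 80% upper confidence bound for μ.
μ ≤ 52.70

Upper bound (one-sided):
t* = 0.846 (one-sided for 80%)
Upper bound = x̄ + t* · s/√n = 52.1 + 0.846 · 6.7/√88 = 52.70

We are 80% confident that μ ≤ 52.70.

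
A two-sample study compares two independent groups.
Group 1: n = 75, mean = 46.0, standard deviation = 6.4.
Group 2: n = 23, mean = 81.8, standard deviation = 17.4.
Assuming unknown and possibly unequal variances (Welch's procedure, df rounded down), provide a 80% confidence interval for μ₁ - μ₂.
(-40.68, -30.92)

Difference: x̄₁ - x̄₂ = -35.80
SE = √(s₁²/n₁ + s₂²/n₂) = √(6.4²/75 + 17.4²/23) = 3.7026
df = 23.85 → 23 (Welch–Satterthwaite, rounded down)
t* = 1.319

CI: -35.80 ± 1.319 · 3.7026 = -35.80 ± 4.88 = (-40.68, -30.92)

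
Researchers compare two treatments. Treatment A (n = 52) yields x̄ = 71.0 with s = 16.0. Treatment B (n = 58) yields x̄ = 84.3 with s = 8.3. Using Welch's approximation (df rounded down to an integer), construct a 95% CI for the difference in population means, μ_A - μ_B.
(-18.23, -8.37)

Difference: x̄₁ - x̄₂ = -13.30
SE = √(s₁²/n₁ + s₂²/n₂) = √(16.0²/52 + 8.3²/58) = 2.4720
df = 74.69 → 74 (Welch–Satterthwaite, rounded down)
t* = 1.993

CI: -13.30 ± 1.993 · 2.4720 = -13.30 ± 4.93 = (-18.23, -8.37)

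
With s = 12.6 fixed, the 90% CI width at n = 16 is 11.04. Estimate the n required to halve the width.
n ≈ 64

CI width ∝ 1/√n
To reduce width by factor 2, need √n to grow by 2 → need 2² = 4 times as many samples.

Current: n = 16, width = 11.04
New: n = 64, width ≈ 5.26

Width reduced by factor of 11.04/5.26 = 2.10.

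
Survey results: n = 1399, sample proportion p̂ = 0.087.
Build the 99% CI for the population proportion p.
(0.068, 0.106)

Proportion CI:
SE = √(p̂(1-p̂)/n) = √(0.087 · 0.913 / 1399) = 0.00754

z* = 2.576
Margin = z* · SE = 2.576 · 0.00754 = 0.0194

CI: 0.087 ± 0.0194 = (0.068, 0.106)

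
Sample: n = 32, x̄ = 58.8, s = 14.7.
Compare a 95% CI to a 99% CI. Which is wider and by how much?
99% CI is wider by 3.66

df = 31
95% CI: t* = 2.040, (53.50, 64.10), width = 2 · t* · s/√n = 10.60
99% CI: t* = 2.744, (51.67, 65.93), width = 2 · t* · s/√n = 14.26

The 99% CI is wider by 14.26 - 10.60 = 3.66.
Higher confidence requires a wider interval.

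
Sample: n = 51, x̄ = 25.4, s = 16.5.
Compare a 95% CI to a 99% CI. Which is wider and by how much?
99% CI is wider by 3.09

df = 50
95% CI: t* = 2.009, (20.76, 30.04), width = 2 · t* · s/√n = 9.28
99% CI: t* = 2.678, (19.21, 31.59), width = 2 · t* · s/√n = 12.37

The 99% CI is wider by 12.37 - 9.28 = 3.09.
Higher confidence requires a wider interval.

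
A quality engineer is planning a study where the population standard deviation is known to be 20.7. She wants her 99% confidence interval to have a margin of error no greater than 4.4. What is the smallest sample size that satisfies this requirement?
n ≥ 147

For margin E ≤ 4.4:
n ≥ (z* · σ / E)²
n ≥ (2.576 · 20.7 / 4.4)²
n ≥ 146.87

Minimum n = 147 (rounding up)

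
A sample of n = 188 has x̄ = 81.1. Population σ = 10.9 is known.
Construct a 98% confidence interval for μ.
(79.25, 82.95)

z-interval (σ known):
z* = 2.326 for 98% confidence

Margin of error = z* · σ/√n = 2.326 · 10.9/√188 = 1.85

CI: (81.1 - 1.85, 81.1 + 1.85) = (79.25, 82.95)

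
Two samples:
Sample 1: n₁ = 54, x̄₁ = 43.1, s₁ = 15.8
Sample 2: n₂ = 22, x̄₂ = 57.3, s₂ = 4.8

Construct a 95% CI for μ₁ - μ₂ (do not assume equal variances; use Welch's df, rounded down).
(-18.95, -9.45)

Difference: x̄₁ - x̄₂ = -14.20
SE = √(s₁²/n₁ + s₂²/n₂) = √(15.8²/54 + 4.8²/22) = 2.3812
df = 70.59 → 70 (Welch–Satterthwaite, rounded down)
t* = 1.994

CI: -14.20 ± 1.994 · 2.3812 = -14.20 ± 4.75 = (-18.95, -9.45)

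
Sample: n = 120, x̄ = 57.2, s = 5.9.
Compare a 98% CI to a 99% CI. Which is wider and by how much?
99% CI is wider by 0.28

df = 119
98% CI: t* = 2.358, (55.93, 58.47), width = 2 · t* · s/√n = 2.54
99% CI: t* = 2.618, (55.79, 58.61), width = 2 · t* · s/√n = 2.82

The 99% CI is wider by 2.82 - 2.54 = 0.28.
Higher confidence requires a wider interval.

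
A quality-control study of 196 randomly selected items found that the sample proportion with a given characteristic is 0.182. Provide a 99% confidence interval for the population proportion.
(0.111, 0.253)

Proportion CI:
SE = √(p̂(1-p̂)/n) = √(0.182 · 0.818 / 196) = 0.02756

z* = 2.576
Margin = z* · SE = 2.576 · 0.02756 = 0.0710

CI: 0.182 ± 0.0710 = (0.111, 0.253)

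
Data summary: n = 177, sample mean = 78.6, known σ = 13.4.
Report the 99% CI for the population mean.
(76.01, 81.19)

z-interval (σ known):
z* = 2.576 for 99% confidence

Margin of error = z* · σ/√n = 2.576 · 13.4/√177 = 2.59

CI: (78.6 - 2.59, 78.6 + 2.59) = (76.01, 81.19)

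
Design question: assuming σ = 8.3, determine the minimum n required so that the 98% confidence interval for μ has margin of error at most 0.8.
n ≥ 583

For margin E ≤ 0.8:
n ≥ (z* · σ / E)²
n ≥ (2.326 · 8.3 / 0.8)²
n ≥ 582.37

Minimum n = 583 (rounding up)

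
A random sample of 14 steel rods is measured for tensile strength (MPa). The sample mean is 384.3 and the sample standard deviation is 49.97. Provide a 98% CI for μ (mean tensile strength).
(348.91, 419.69)

t-interval (σ unknown):
df = n - 1 = 13
t* = 2.650 for 98% confidence

Margin of error = t* · s/√n = 2.650 · 49.97/√14 = 35.39

CI: (348.91, 419.69)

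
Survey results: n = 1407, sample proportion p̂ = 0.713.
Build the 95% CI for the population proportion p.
(0.689, 0.737)

Proportion CI:
SE = √(p̂(1-p̂)/n) = √(0.713 · 0.287 / 1407) = 0.01206

z* = 1.960
Margin = z* · SE = 1.960 · 0.01206 = 0.0236

CI: 0.713 ± 0.0236 = (0.689, 0.737)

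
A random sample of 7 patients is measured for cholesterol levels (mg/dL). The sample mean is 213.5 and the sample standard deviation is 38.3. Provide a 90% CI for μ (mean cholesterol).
(185.37, 241.63)

t-interval (σ unknown):
df = n - 1 = 6
t* = 1.943 for 90% confidence

Margin of error = t* · s/√n = 1.943 · 38.3/√7 = 28.13

CI: (185.37, 241.63)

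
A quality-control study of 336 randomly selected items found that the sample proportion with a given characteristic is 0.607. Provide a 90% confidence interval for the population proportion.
(0.563, 0.651)

Proportion CI:
SE = √(p̂(1-p̂)/n) = √(0.607 · 0.393 / 336) = 0.02665

z* = 1.645
Margin = z* · SE = 1.645 · 0.02665 = 0.0438

CI: 0.607 ± 0.0438 = (0.563, 0.651)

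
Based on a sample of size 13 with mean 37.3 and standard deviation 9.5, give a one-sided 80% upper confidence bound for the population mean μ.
μ ≤ 39.60

Upper bound (one-sided):
t* = 0.873 (one-sided for 80%)
Upper bound = x̄ + t* · s/√n = 37.3 + 0.873 · 9.5/√13 = 39.60

We are 80% confident that μ ≤ 39.60.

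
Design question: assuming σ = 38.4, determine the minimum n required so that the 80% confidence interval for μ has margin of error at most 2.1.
n ≥ 550

For margin E ≤ 2.1:
n ≥ (z* · σ / E)²
n ≥ (1.282 · 38.4 / 2.1)²
n ≥ 549.54

Minimum n = 550 (rounding up)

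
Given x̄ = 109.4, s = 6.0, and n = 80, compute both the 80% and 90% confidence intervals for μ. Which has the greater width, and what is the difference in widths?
90% CI is wider by 0.50

df = 79
80% CI: t* = 1.292, (108.53, 110.27), width = 2 · t* · s/√n = 1.73
90% CI: t* = 1.664, (108.28, 110.52), width = 2 · t* · s/√n = 2.23

The 90% CI is wider by 2.23 - 1.73 = 0.50.
Higher confidence requires a wider interval.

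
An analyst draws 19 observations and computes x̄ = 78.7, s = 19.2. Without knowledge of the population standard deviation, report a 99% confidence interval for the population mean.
(66.02, 91.38)

t-interval (σ unknown):
df = n - 1 = 18
t* = 2.878 for 99% confidence

Margin of error = t* · s/√n = 2.878 · 19.2/√19 = 12.68

CI: (66.02, 91.38)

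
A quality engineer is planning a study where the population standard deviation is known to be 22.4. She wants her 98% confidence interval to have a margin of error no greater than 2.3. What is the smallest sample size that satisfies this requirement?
n ≥ 514

For margin E ≤ 2.3:
n ≥ (z* · σ / E)²
n ≥ (2.326 · 22.4 / 2.3)²
n ≥ 513.17

Minimum n = 514 (rounding up)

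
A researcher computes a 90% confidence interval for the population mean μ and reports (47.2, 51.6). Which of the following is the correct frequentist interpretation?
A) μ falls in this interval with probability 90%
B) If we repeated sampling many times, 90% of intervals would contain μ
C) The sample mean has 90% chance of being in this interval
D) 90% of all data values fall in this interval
B

A) Wrong — μ is fixed; the randomness lives in the interval, not in μ.
B) Correct — this is the frequentist long-run coverage interpretation.
C) Wrong — x̄ is observed and sits in the interval by construction.
D) Wrong — a CI is about the parameter μ, not individual data values.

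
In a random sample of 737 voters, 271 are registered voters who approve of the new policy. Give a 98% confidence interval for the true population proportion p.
(0.326, 0.409)

Proportion CI:
p̂ = 271/737 = 0.36771
SE = √(p̂(1-p̂)/n) = √(0.36771 · 0.63229 / 737) = 0.01776

z* = 2.326
Margin = z* · SE = 2.326 · 0.01776 = 0.0413

CI: 0.36771 ± 0.0413 = (0.326, 0.409)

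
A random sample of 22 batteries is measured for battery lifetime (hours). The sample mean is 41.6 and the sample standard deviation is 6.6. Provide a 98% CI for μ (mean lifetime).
(38.06, 45.14)

t-interval (σ unknown):
df = n - 1 = 21
t* = 2.518 for 98% confidence

Margin of error = t* · s/√n = 2.518 · 6.6/√22 = 3.54

CI: (38.06, 45.14)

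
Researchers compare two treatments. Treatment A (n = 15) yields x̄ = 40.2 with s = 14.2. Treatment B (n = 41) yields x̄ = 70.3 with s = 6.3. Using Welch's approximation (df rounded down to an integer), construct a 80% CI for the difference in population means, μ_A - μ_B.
(-35.18, -25.02)

Difference: x̄₁ - x̄₂ = -30.10
SE = √(s₁²/n₁ + s₂²/n₂) = √(14.2²/15 + 6.3²/41) = 3.7961
df = 16.06 → 16 (Welch–Satterthwaite, rounded down)
t* = 1.337

CI: -30.10 ± 1.337 · 3.7961 = -30.10 ± 5.08 = (-35.18, -25.02)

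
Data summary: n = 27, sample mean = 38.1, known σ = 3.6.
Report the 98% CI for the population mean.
(36.49, 39.71)

z-interval (σ known):
z* = 2.326 for 98% confidence

Margin of error = z* · σ/√n = 2.326 · 3.6/√27 = 1.61

CI: (38.1 - 1.61, 38.1 + 1.61) = (36.49, 39.71)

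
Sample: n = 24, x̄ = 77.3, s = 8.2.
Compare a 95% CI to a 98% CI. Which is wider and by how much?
98% CI is wider by 1.44

df = 23
95% CI: t* = 2.069, (73.84, 80.76), width = 2 · t* · s/√n = 6.93
98% CI: t* = 2.500, (73.12, 81.48), width = 2 · t* · s/√n = 8.37

The 98% CI is wider by 8.37 - 6.93 = 1.44.
Higher confidence requires a wider interval.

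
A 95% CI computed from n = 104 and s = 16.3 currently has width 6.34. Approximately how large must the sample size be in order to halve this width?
n ≈ 416

CI width ∝ 1/√n
To reduce width by factor 2, need √n to grow by 2 → need 2² = 4 times as many samples.

Current: n = 104, width = 6.34
New: n = 416, width ≈ 3.14

Width reduced by factor of 6.34/3.14 = 2.02.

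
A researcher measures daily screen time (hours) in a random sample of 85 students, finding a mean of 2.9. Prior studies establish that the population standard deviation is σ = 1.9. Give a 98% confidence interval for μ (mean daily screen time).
(2.42, 3.38)

z-interval (σ known):
z* = 2.326 for 98% confidence

Margin of error = z* · σ/√n = 2.326 · 1.9/√85 = 0.48

CI: (2.9 - 0.48, 2.9 + 0.48) = (2.42, 3.38)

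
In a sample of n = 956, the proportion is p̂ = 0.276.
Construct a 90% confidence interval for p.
(0.252, 0.300)

Proportion CI:
SE = √(p̂(1-p̂)/n) = √(0.276 · 0.724 / 956) = 0.01446

z* = 1.645
Margin = z* · SE = 1.645 · 0.01446 = 0.0238

CI: 0.276 ± 0.0238 = (0.252, 0.300)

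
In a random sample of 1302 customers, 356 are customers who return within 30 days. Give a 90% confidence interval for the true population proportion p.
(0.253, 0.294)

Proportion CI:
p̂ = 356/1302 = 0.27343
SE = √(p̂(1-p̂)/n) = √(0.27343 · 0.72657 / 1302) = 0.01235

z* = 1.645
Margin = z* · SE = 1.645 · 0.01235 = 0.0203

CI: 0.27343 ± 0.0203 = (0.253, 0.294)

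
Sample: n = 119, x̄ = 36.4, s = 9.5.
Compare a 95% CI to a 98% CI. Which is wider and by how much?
98% CI is wider by 0.66

df = 118
95% CI: t* = 1.980, (34.68, 38.12), width = 2 · t* · s/√n = 3.45
98% CI: t* = 2.358, (34.35, 38.45), width = 2 · t* · s/√n = 4.11

The 98% CI is wider by 4.11 - 3.45 = 0.66.
Higher confidence requires a wider interval.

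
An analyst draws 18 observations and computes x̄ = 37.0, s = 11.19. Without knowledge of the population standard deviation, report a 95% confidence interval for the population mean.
(31.43, 42.57)

t-interval (σ unknown):
df = n - 1 = 17
t* = 2.110 for 95% confidence

Margin of error = t* · s/√n = 2.110 · 11.19/√18 = 5.57

CI: (31.43, 42.57)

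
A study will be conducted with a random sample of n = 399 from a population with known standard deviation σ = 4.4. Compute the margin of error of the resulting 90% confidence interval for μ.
Margin of error = 0.36

Margin of error = z* · σ/√n
= 1.645 · 4.4/√399
= 1.645 · 4.4/19.9750
= 0.36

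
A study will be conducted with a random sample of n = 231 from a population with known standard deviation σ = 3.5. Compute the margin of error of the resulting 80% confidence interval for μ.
Margin of error = 0.30

Margin of error = z* · σ/√n
= 1.282 · 3.5/√231
= 1.282 · 3.5/15.1987
= 0.30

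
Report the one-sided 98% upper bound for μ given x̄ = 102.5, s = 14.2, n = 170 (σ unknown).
μ ≤ 104.75

Upper bound (one-sided):
t* = 2.070 (one-sided for 98%)
Upper bound = x̄ + t* · s/√n = 102.5 + 2.070 · 14.2/√170 = 104.75

We are 98% confident that μ ≤ 104.75.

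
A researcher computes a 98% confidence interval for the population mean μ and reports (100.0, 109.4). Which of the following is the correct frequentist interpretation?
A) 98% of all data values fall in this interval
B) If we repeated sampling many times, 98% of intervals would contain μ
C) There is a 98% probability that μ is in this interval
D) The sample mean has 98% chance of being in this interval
B

A) Wrong — a CI is about the parameter μ, not individual data values.
B) Correct — this is the frequentist long-run coverage interpretation.
C) Wrong — μ is fixed; the randomness lives in the interval, not in μ.
D) Wrong — x̄ is observed and sits in the interval by construction.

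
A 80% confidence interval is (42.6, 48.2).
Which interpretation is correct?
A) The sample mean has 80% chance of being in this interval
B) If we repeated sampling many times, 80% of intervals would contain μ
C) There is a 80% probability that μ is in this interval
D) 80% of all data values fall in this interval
B

A) Wrong — x̄ is observed and sits in the interval by construction.
B) Correct — this is the frequentist long-run coverage interpretation.
C) Wrong — μ is fixed; the randomness lives in the interval, not in μ.
D) Wrong — a CI is about the parameter μ, not individual data values.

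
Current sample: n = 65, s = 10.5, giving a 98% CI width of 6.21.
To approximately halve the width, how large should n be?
n ≈ 260

CI width ∝ 1/√n
To reduce width by factor 2, need √n to grow by 2 → need 2² = 4 times as many samples.

Current: n = 65, width = 6.21
New: n = 260, width ≈ 3.05

Width reduced by factor of 6.21/3.05 = 2.04.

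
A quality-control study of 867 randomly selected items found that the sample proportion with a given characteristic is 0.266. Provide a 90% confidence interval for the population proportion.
(0.241, 0.291)

Proportion CI:
SE = √(p̂(1-p̂)/n) = √(0.266 · 0.734 / 867) = 0.01501

z* = 1.645
Margin = z* · SE = 1.645 · 0.01501 = 0.0247

CI: 0.266 ± 0.0247 = (0.241, 0.291)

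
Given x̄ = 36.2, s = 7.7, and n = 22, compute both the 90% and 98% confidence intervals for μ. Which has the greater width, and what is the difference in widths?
98% CI is wider by 2.62

df = 21
90% CI: t* = 1.721, (33.37, 39.03), width = 2 · t* · s/√n = 5.65
98% CI: t* = 2.518, (32.07, 40.33), width = 2 · t* · s/√n = 8.27

The 98% CI is wider by 8.27 - 5.65 = 2.62.
Higher confidence requires a wider interval.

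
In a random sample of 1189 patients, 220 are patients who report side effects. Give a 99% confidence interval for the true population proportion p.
(0.156, 0.214)

Proportion CI:
p̂ = 220/1189 = 0.18503
SE = √(p̂(1-p̂)/n) = √(0.18503 · 0.81497 / 1189) = 0.01126

z* = 2.576
Margin = z* · SE = 2.576 · 0.01126 = 0.0290

CI: 0.18503 ± 0.0290 = (0.156, 0.214)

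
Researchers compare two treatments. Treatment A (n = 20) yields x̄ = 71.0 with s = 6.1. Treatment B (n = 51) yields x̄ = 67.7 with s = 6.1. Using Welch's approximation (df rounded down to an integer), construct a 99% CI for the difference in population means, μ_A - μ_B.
(-1.09, 7.69)

Difference: x̄₁ - x̄₂ = 3.30
SE = √(s₁²/n₁ + s₂²/n₂) = √(6.1²/20 + 6.1²/51) = 1.6094
df = 34.79 → 34 (Welch–Satterthwaite, rounded down)
t* = 2.728

CI: 3.30 ± 2.728 · 1.6094 = 3.30 ± 4.39 = (-1.09, 7.69)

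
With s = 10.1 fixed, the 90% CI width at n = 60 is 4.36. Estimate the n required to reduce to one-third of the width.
n ≈ 540

CI width ∝ 1/√n
To reduce width by factor 3, need √n to grow by 3 → need 3² = 9 times as many samples.

Current: n = 60, width = 4.36
New: n = 540, width ≈ 1.43

Width reduced by factor of 4.36/1.43 = 3.05.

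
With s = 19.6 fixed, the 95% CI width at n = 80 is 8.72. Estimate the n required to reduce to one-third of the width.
n ≈ 720

CI width ∝ 1/√n
To reduce width by factor 3, need √n to grow by 3 → need 3² = 9 times as many samples.

Current: n = 80, width = 8.72
New: n = 720, width ≈ 2.87

Width reduced by factor of 8.72/2.87 = 3.04.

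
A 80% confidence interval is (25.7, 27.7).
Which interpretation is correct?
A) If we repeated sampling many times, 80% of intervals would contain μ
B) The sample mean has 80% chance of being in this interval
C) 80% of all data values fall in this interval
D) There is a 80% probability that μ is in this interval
A

A) Correct — this is the frequentist long-run coverage interpretation.
B) Wrong — x̄ is observed and sits in the interval by construction.
C) Wrong — a CI is about the parameter μ, not individual data values.
D) Wrong — μ is fixed; the randomness lives in the interval, not in μ.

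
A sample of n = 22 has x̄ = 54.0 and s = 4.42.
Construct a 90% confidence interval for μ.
(52.38, 55.62)

t-interval (σ unknown):
df = n - 1 = 21
t* = 1.721 for 90% confidence

Margin of error = t* · s/√n = 1.721 · 4.42/√22 = 1.62

CI: (52.38, 55.62)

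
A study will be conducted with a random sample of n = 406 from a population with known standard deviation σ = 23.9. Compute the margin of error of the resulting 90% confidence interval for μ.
Margin of error = 1.95

Margin of error = z* · σ/√n
= 1.645 · 23.9/√406
= 1.645 · 23.9/20.1494
= 1.95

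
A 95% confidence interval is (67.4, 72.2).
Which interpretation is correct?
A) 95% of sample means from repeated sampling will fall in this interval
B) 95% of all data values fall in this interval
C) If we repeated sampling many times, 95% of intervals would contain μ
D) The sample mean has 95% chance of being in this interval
C

A) Wrong — coverage applies to intervals containing μ, not to future x̄ values.
B) Wrong — a CI is about the parameter μ, not individual data values.
C) Correct — this is the frequentist long-run coverage interpretation.
D) Wrong — x̄ is observed and sits in the interval by construction.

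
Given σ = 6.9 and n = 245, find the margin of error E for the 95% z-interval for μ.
Margin of error = 0.86

Margin of error = z* · σ/√n
= 1.960 · 6.9/√245
= 1.960 · 6.9/15.6525
= 0.86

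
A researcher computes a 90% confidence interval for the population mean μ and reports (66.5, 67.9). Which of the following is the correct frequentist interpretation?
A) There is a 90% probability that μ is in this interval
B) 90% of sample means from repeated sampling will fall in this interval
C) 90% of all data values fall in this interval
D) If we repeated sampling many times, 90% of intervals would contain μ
D

A) Wrong — μ is fixed; the randomness lives in the interval, not in μ.
B) Wrong — coverage applies to intervals containing μ, not to future x̄ values.
C) Wrong — a CI is about the parameter μ, not individual data values.
D) Correct — this is the frequentist long-run coverage interpretation.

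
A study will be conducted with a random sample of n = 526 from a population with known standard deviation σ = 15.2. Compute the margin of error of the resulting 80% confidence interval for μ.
Margin of error = 0.85

Margin of error = z* · σ/√n
= 1.282 · 15.2/√526
= 1.282 · 15.2/22.9347
= 0.85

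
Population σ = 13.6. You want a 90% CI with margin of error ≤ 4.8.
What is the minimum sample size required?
n ≥ 22

For margin E ≤ 4.8:
n ≥ (z* · σ / E)²
n ≥ (1.645 · 13.6 / 4.8)²
n ≥ 21.72

Minimum n = 22 (rounding up)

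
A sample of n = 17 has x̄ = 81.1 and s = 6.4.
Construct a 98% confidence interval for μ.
(77.09, 85.11)

t-interval (σ unknown):
df = n - 1 = 16
t* = 2.583 for 98% confidence

Margin of error = t* · s/√n = 2.583 · 6.4/√17 = 4.01

CI: (77.09, 85.11)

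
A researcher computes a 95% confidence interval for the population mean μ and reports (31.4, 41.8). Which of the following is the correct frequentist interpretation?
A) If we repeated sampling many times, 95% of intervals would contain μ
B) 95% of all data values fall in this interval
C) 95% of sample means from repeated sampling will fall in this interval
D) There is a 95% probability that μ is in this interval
A

A) Correct — this is the frequentist long-run coverage interpretation.
B) Wrong — a CI is about the parameter μ, not individual data values.
C) Wrong — coverage applies to intervals containing μ, not to future x̄ values.
D) Wrong — μ is fixed; the randomness lives in the interval, not in μ.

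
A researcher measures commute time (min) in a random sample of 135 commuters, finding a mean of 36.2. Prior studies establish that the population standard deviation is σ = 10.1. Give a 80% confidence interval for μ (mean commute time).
(35.09, 37.31)

z-interval (σ known):
z* = 1.282 for 80% confidence

Margin of error = z* · σ/√n = 1.282 · 10.1/√135 = 1.11

CI: (36.2 - 1.11, 36.2 + 1.11) = (35.09, 37.31)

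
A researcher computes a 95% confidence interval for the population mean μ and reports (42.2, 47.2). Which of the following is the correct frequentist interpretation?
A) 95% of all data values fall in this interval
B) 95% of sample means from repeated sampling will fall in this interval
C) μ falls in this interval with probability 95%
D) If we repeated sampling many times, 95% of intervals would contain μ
D

A) Wrong — a CI is about the parameter μ, not individual data values.
B) Wrong — coverage applies to intervals containing μ, not to future x̄ values.
C) Wrong — μ is fixed; the randomness lives in the interval, not in μ.
D) Correct — this is the frequentist long-run coverage interpretation.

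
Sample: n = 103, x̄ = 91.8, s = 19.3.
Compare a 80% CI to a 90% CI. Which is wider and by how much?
90% CI is wider by 1.40

df = 102
80% CI: t* = 1.290, (89.35, 94.25), width = 2 · t* · s/√n = 4.91
90% CI: t* = 1.660, (88.64, 94.96), width = 2 · t* · s/√n = 6.31

The 90% CI is wider by 6.31 - 4.91 = 1.40.
Higher confidence requires a wider interval.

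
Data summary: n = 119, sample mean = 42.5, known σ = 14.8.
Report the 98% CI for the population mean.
(39.34, 45.66)

z-interval (σ known):
z* = 2.326 for 98% confidence

Margin of error = z* · σ/√n = 2.326 · 14.8/√119 = 3.16

CI: (42.5 - 3.16, 42.5 + 3.16) = (39.34, 45.66)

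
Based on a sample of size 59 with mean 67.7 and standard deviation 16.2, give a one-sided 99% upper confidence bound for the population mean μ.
μ ≤ 72.74

Upper bound (one-sided):
t* = 2.392 (one-sided for 99%)
Upper bound = x̄ + t* · s/√n = 67.7 + 2.392 · 16.2/√59 = 72.74

We are 99% confident that μ ≤ 72.74.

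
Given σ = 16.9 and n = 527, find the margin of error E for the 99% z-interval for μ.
Margin of error = 1.90

Margin of error = z* · σ/√n
= 2.576 · 16.9/√527
= 2.576 · 16.9/22.9565
= 1.90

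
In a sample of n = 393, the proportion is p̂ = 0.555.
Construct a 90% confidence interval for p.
(0.514, 0.596)

Proportion CI:
SE = √(p̂(1-p̂)/n) = √(0.555 · 0.445 / 393) = 0.02507

z* = 1.645
Margin = z* · SE = 1.645 · 0.02507 = 0.0412

CI: 0.555 ± 0.0412 = (0.514, 0.596)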